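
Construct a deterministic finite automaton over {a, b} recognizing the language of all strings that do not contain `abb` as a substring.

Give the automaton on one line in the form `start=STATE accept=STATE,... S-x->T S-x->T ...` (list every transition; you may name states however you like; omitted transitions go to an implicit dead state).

This is the complement of 'contains `abb`'. Use the same substring-matching states — q0 through q3 holding how much of `abb` has just been matched — but flip the accepting set: everything except the trap q3 accepts.
        a   b  
>* q0   q1  q0 
 * q1   q1  q2 
 * q2   q1  q3 
   q3   q3  q3 
(> = start, * = accepting)

start=q0 accept=q0,q1,q2 q0-a->q1 q0-b->q0 q1-a->q1 q1-b->q2 q2-a->q1 q2-b->q3 q3-a->q3 q3-b->q3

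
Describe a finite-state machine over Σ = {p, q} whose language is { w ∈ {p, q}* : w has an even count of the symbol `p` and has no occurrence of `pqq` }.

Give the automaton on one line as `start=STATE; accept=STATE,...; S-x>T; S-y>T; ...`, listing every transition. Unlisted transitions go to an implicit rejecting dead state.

start=s0; accept=s0,s2,s4; s0-p>s1; s0-q>s0; s1-p>s2; s1-q>s3; s2-p>s1; s2-q>s4; s3-p>s2; s3-q>s5; s4-p>s1; s4-q>s6; s5-p>s6; s5-q>s5; s6-p>s5; s6-q>s6

Build one automaton per condition and run them in lockstep. One (2 states) tracks the count of `p`s modulo 2; the other (4 states) tracks partial matches of the forbidden pattern `pqq`. Each combined state is a pair, one component from each; accept when both components accept.
        p   q  
>* s0   s1  s0 
   s1   s2  s3 
 * s2   s1  s4 
   s3   s2  s5 
 * s4   s1  s6 
   s5   s6  s5 
   s6   s5  s6 
(> = start, * = accepting)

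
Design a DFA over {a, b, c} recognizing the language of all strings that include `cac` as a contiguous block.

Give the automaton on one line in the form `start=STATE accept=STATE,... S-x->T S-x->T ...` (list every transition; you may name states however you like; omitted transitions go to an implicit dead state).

start=s0 accept=s3 s0-a->s0 s0-b->s0 s0-c->s1 s1-a->s2 s1-b->s0 s1-c->s1 s2-a->s0 s2-b->s0 s2-c->s3 s3-a->s3 s3-b->s3 s3-c->s3

States s0..s2 record the length of the longest prefix of `cac` that matches the current input suffix. Reaching s3 means `cac` has been seen, and we stay there forever. Accept from s3.
A 4-state machine:
        a   b   c  
>  s0   s0  s0  s1 
   s1   s2  s0  s1 
   s2   s0  s0  s3 
 * s3   s3  s3  s3 
(> = start, * = accepting)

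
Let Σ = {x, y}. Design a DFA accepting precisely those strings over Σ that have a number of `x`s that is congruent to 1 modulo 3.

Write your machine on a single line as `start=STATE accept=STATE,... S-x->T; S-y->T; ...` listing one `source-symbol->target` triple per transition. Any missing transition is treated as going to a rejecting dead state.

start=q0; accept=q1; q0-x->q1; q0-y->q0; q1-x->q2; q1-y->q1; q2-x->q0; q2-y->q2

Keep the running count of `x`s modulo 3: each `x` advances along the cycle q0 → q1 → q2 → q0 while other symbols loop. Accept at q1.
3 states suffice.
        x   y  
>  q0   q1  q0 
 * q1   q2  q1 
   q2   q0  q2 
(> = start, * = accepting)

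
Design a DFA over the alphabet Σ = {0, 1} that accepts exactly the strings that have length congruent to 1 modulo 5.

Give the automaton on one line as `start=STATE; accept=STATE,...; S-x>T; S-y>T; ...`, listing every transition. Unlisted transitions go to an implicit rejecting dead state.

start=s0; accept=s1; s0-0>s1; s0-1>s1; s1-0>s2; s1-1>s2; s2-0>s3; s2-1>s3; s3-0>s4; s3-1>s4; s4-0>s0; s4-1>s0

Count input length modulo 5: every symbol advances one step around the cycle s0 → s1 → s2 → s3 → s4 → s0. Accept at s1.
With 5 states:
        0   1  
>  s0   s1  s1 
 * s1   s2  s2 
   s2   s3  s3 
   s3   s4  s4 
   s4   s0  s0 
(> = start, * = accepting)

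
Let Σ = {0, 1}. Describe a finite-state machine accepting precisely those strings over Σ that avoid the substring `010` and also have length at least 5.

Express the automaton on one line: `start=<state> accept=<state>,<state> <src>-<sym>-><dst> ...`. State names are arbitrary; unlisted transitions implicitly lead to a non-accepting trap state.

Run two small machines in parallel and take their product. The first has 4 states tracking partial matches of the forbidden pattern `010`; the second has 7 states tracking the input length, saturating at 6. A product state is a pair (one from each), accepting exactly when both do.
          0    1  
>  S0     S1   S2 
   S1     S3   S4 
   S2     S3   S5 
   S3     S6   S7 
   S4     S8   S9 
   S5     S6   S9 
   S6    S10  S11 
   S7    S12  S13 
   S8    S12  S12 
   S9    S10  S13 
   S10   S14  S15 
   S11   S16  S17 
   S12   S16  S16 
   S13   S14  S17 
 * S14   S18  S19 
 * S15   S20  S21 
   S16   S20  S20 
 * S17   S18  S21 
 * S18   S18  S19 
 * S19   S20  S21 
   S20   S20  S20 
 * S21   S18  S21 
(> = start, * = accepting)

start=S0 accept=S14,S15,S17,S18,S19,S21 S0-0->S1 S0-1->S2 S1-0->S3 S1-1->S4 S2-0->S3 S2-1->S5 S3-0->S6 S3-1->S7 S4-0->S8 S4-1->S9 S5-0->S6 S5-1->S9 S6-0->S10 S6-1->S11 S7-0->S12 S7-1->S13 S8-0->S12 S8-1->S12 S9-0->S10 S9-1->S13 S10-0->S14 S10-1->S15 S11-0->S16 S11-1->S17 S12-0->S16 S12-1->S16 S13-0->S14 S13-1->S17 S14-0->S18 S14-1->S19 S15-0->S20 S15-1->S21 S16-0->S20 S16-1->S20 S17-0->S18 S17-1->S21 S18-0->S18 S18-1->S19 S19-0->S20 S19-1->S21 S20-0->S20 S20-1->S20 S21-0->S18 S21-1->S21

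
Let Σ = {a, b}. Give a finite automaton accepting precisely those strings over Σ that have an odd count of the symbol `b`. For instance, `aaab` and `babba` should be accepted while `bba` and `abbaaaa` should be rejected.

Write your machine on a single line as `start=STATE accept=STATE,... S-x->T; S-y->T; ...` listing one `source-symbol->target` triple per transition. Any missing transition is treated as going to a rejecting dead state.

start=s0; accept=s1; s0-a->s0; s0-b->s1; s1-a->s1; s1-b->s0

Keep the running count of `b`s modulo 2: each `b` advances along the cycle s0 → s1 → s0 while other symbols loop. Accept at s1.
2 states suffice.
        a   b  
>  s0   s0  s1 
 * s1   s1  s0 
(> = start, * = accepting)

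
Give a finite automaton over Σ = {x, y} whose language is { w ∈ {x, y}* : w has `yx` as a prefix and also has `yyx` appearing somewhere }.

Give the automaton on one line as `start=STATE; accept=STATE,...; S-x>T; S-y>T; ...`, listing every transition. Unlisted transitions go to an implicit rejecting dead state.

Run two small machines in parallel and take their product. The first has 4 states tracking whether the input so far still matches the prefix `yx`; the second has 4 states tracking whether and how much of `yyx` has been seen. A product state is a pair (one from each), accepting exactly when both do. Equivalent product states are then merged.
With 7 states:
       x  y 
>  A   B  C 
   B   B  B 
   C   D  B 
   D   D  E 
   E   D  F 
   F   G  F 
 * G   G  G 
(> = start, * = accepting)

start=A; accept=G; A-x>B; A-y>C; B-x>B; B-y>B; C-x>D; C-y>B; D-x>D; D-y>E; E-x>D; E-y>F; F-x>G; F-y>F; G-x>G; G-y>G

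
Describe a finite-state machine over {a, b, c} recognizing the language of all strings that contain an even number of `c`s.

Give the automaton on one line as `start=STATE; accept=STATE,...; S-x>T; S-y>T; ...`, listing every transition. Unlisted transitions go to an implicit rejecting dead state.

The only thing that matters is how many `c`s have appeared, reduced mod 2. Use one state per residue: S0 for 0, …, S1 for 1. Reading `c` moves to the next residue; anything else stays put. S0 is accepting.
A 2-state machine:
        a   b   c  
>* S0   S0  S0  S1 
   S1   S1  S1  S0 
(> = start, * = accepting)

start=S0; accept=S0; S0-a>S0; S0-b>S0; S0-c>S1; S1-a>S1; S1-b>S1; S1-c>S0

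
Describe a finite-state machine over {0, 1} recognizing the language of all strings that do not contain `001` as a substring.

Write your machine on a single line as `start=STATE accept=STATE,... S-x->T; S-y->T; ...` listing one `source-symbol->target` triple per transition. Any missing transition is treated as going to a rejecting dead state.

This is the complement of 'contains `001`'. Use the same substring-matching states — s0 through s3 holding how much of `001` has just been matched — but flip the accepting set: everything except the trap s3 accepts.
A 4-state machine:
        0   1  
>* s0   s1  s0 
 * s1   s2  s0 
 * s2   s2  s3 
   s3   s3  s3 
(> = start, * = accepting)

start=s0; accept=s0,s1,s2; s0-0->s1; s0-1->s0; s1-0->s2; s1-1->s0; s2-0->s2; s2-1->s3; s3-0->s3; s3-1->s3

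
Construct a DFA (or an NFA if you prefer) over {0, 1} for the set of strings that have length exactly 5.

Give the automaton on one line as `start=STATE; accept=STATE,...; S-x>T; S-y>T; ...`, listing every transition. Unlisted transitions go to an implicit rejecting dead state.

start=q0; accept=q5; q0-0>q1; q0-1>q1; q1-0>q2; q1-1>q2; q2-0>q3; q2-1>q3; q3-0>q4; q3-1>q4; q4-0>q5; q4-1>q5; q5-0>q6; q5-1>q6; q6-0>q6; q6-1>q6

We only need to distinguish lengths 0, 1, …, 5, and '>5'. Chain q0 → q1 → q2 → q3 → q4 → q5 → q6 on every symbol, with q6 looping. Accepting states: {q5}.
With 7 states:
        0   1  
>  q0   q1  q1 
   q1   q2  q2 
   q2   q3  q3 
   q3   q4  q4 
   q4   q5  q5 
 * q5   q6  q6 
   q6   q6  q6 
(> = start, * = accepting)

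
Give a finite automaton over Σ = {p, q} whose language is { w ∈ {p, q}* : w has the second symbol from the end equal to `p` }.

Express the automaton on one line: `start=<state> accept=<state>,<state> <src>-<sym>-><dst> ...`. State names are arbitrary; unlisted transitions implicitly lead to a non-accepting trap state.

start=A accept=D,E A-p->B A-q->C B-p->D B-q->E C-p->F C-q->G D-p->D D-q->E E-p->F E-q->G F-p->D F-q->E G-p->F G-q->G

A DFA must remember the last 2 symbols (since which symbol is second-to-last isn't known until the input ends). Use one state per possible window of the last ≤2 symbols; accept from those whose window starts with `p`.
7 states suffice.
       p  q 
>  A   B  C 
   B   D  E 
   C   F  G 
 * D   D  E 
 * E   F  G 
   F   D  E 
   G   F  G 
(> = start, * = accepting)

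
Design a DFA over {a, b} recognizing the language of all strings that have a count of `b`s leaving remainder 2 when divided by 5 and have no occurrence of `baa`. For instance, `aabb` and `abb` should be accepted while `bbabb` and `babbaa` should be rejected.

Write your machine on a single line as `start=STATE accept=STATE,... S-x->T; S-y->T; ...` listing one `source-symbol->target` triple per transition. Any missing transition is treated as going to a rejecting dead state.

start=q0; accept=q3,q5; q0-a->q0; q0-b->q1; q1-a->q2; q1-b->q3; q2-a->q4; q2-b->q3; q3-a->q5; q3-b->q6; q4-a->q4; q4-b->q4; q5-a->q4; q5-b->q6; q6-a->q7; q6-b->q8; q7-a->q4; q7-b->q8; q8-a->q9; q8-b->q10; q9-a->q4; q9-b->q10; q10-a->q11; q10-b->q1; q11-a->q4; q11-b->q1

Build one automaton per condition and run them in lockstep. The first has 5 states tracking the count of `b`s modulo 5; the second has 4 states tracking partial matches of the forbidden pattern `baa`. A product state is a pair (one from each), accepting exactly when both do. Minimizing collapses redundant product states.
With 12 states:
          a    b  
>  q0     q0   q1 
   q1     q2   q3 
   q2     q4   q3 
 * q3     q5   q6 
   q4     q4   q4 
 * q5     q4   q6 
   q6     q7   q8 
   q7     q4   q8 
   q8     q9  q10 
   q9     q4  q10 
   q10   q11   q1 
   q11    q4   q1 
(> = start, * = accepting)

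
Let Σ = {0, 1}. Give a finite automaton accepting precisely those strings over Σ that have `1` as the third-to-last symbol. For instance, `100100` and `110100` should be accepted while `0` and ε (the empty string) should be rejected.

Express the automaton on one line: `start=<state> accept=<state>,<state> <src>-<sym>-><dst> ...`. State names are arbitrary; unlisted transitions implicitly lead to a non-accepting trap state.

Because acceptance depends on a position counted from the end, the machine has to buffer the most recent 3 symbols. Make each state the string of the last up-to-3 symbols read; on input `x` shift the window left and append `x`. Accept when the buffered window has length 3 and begins with `1`.
15 states suffice.
          0    1  
>  s0     s1   s2 
   s1     s3   s4 
   s2     s5   s6 
   s3     s7   s8 
   s4     s9  s10 
   s5    s11  s12 
   s6    s13  s14 
   s7     s7   s8 
   s8     s9  s10 
   s9    s11  s12 
   s10   s13  s14 
 * s11    s7   s8 
 * s12    s9  s10 
 * s13   s11  s12 
 * s14   s13  s14 
(> = start, * = accepting)

start=s0 accept=s11,s12,s13,s14 s0-0->s1 s0-1->s2 s1-0->s3 s1-1->s4 s2-0->s5 s2-1->s6 s3-0->s7 s3-1->s8 s4-0->s9 s4-1->s10 s5-0->s11 s5-1->s12 s6-0->s13 s6-1->s14 s7-0->s7 s7-1->s8 s8-0->s9 s8-1->s10 s9-0->s11 s9-1->s12 s10-0->s13 s10-1->s14 s11-0->s7 s11-1->s8 s12-0->s9 s12-1->s10 s13-0->s11 s13-1->s12 s14-0->s13 s14-1->s14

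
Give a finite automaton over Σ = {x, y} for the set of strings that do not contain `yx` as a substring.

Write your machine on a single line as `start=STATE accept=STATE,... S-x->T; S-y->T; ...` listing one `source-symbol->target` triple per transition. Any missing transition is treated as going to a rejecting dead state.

Track partial matches of the forbidden pattern `yx`. State q2 is a dead state reached once `yx` has occurred; every other state accepts. q0 means no part of `yx` is currently matched.
A 3-state machine:
        x   y  
>* q0   q0  q1 
 * q1   q2  q1 
   q2   q2  q2 
(> = start, * = accepting)

start=q0; accept=q0,q1; q0-x->q0; q0-y->q1; q1-x->q2; q1-y->q1; q2-x->q2; q2-y->q2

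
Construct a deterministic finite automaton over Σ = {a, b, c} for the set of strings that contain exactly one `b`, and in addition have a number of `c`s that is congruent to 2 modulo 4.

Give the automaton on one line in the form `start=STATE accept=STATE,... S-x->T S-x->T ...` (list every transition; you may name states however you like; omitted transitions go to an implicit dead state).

start=s0 accept=s6 s0-a->s0 s0-b->s1 s0-c->s2 s1-a->s1 s1-b->s3 s1-c->s4 s2-a->s2 s2-b->s4 s2-c->s5 s3-a->s3 s3-b->s3 s3-c->s3 s4-a->s4 s4-b->s3 s4-c->s6 s5-a->s5 s5-b->s6 s5-c->s7 s6-a->s6 s6-b->s3 s6-c->s8 s7-a->s7 s7-b->s8 s7-c->s0 s8-a->s8 s8-b->s3 s8-c->s1

Run two small machines in parallel and take their product. The first has 3 states tracking the count of `b`s, saturating at 2; the second has 4 states tracking the count of `c`s modulo 4. A product state is a pair (one from each), accepting exactly when both do. Equivalent product states are then merged.
9 states suffice.
        a   b   c  
>  s0   s0  s1  s2 
   s1   s1  s3  s4 
   s2   s2  s4  s5 
   s3   s3  s3  s3 
   s4   s4  s3  s6 
   s5   s5  s6  s7 
 * s6   s6  s3  s8 
   s7   s7  s8  s0 
   s8   s8  s3  s1 
(> = start, * = accepting)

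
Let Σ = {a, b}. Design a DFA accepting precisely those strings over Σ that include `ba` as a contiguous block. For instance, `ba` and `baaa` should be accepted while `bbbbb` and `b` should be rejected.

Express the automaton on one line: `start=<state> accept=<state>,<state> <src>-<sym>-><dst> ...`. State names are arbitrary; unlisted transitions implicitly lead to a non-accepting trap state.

States S0..S1 record the length of the longest prefix of `ba` that matches the current input suffix. Reaching S2 means `ba` has been seen, and we stay there forever. Accept from S2.
With 3 states:
        a   b  
>  S0   S0  S1 
   S1   S2  S1 
 * S2   S2  S2 
(> = start, * = accepting)

start=S0 accept=S2 S0-a->S0 S0-b->S1 S1-a->S2 S1-b->S1 S2-a->S2 S2-b->S2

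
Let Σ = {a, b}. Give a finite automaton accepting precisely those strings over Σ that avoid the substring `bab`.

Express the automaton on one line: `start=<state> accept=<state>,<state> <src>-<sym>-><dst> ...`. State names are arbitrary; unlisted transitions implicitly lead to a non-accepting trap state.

Track partial matches of the forbidden pattern `bab`. State q3 is a dead state reached once `bab` has occurred; every other state accepts. q0 means no part of `bab` is currently matched.
A 4-state machine:
        a   b  
>* q0   q0  q1 
 * q1   q2  q1 
 * q2   q0  q3 
   q3   q3  q3 
(> = start, * = accepting)

start=q0 accept=q0,q1,q2 q0-a->q0 q0-b->q1 q1-a->q2 q1-b->q1 q2-a->q0 q2-b->q3 q3-a->q3 q3-b->q3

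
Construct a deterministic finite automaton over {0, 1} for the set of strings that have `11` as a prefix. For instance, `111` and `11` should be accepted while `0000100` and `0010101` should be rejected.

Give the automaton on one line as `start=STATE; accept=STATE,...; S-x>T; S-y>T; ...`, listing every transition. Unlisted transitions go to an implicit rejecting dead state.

start=S0; accept=S2; S0-0>S3; S0-1>S1; S1-0>S3; S1-1>S2; S2-0>S2; S2-1>S2; S3-0>S3; S3-1>S3

Walk along `11` while the input agrees: from S0 take `1` to S1, and so on. Any deviation drops to the rejecting sink S3. Once S2 is reached the prefix is confirmed and every continuation is accepted.
4 states suffice.
        0   1  
>  S0   S3  S1 
   S1   S3  S2 
 * S2   S2  S2 
   S3   S3  S3 
(> = start, * = accepting)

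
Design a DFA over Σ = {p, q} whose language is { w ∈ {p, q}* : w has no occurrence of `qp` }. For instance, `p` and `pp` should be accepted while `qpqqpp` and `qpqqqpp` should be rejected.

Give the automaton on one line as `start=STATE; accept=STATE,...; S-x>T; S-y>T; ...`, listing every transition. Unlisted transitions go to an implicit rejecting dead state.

This is the complement of 'contains `qp`'. Use the same substring-matching states — A through C holding how much of `qp` has just been matched — but flip the accepting set: everything except the trap C accepts.
3 states suffice.
       p  q 
>* A   A  B 
 * B   C  B 
   C   C  C 
(> = start, * = accepting)

start=A; accept=A,B; A-p>A; A-q>B; B-p>C; B-q>B; C-p>C; C-q>C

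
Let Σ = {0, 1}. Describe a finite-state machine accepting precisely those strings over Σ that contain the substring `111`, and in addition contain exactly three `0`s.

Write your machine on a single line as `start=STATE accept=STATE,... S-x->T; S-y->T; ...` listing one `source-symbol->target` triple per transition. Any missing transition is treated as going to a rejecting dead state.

start=A; accept=S; A-0->B; A-1->C; B-0->D; B-1->E; C-0->B; C-1->F; D-0->G; D-1->H; E-0->D; E-1->I; F-0->B; F-1->J; G-0->K; G-1->L; H-0->G; H-1->M; I-0->D; I-1->N; J-0->N; J-1->J; K-0->K; K-1->O; L-0->K; L-1->P; M-0->G; M-1->Q; N-0->Q; N-1->N; O-0->K; O-1->R; P-0->K; P-1->S; Q-0->S; Q-1->Q; R-0->K; R-1->T; S-0->T; S-1->S; T-0->T; T-1->T

Run two small machines in parallel and take their product. The first has 4 states tracking whether and how much of `111` has been seen; the second has 5 states tracking the count of `0`s, saturating at 4. A product state is a pair (one from each), accepting exactly when both do.
A 20-state machine:
       0  1 
>  A   B  C 
   B   D  E 
   C   B  F 
   D   G  H 
   E   D  I 
   F   B  J 
   G   K  L 
   H   G  M 
   I   D  N 
   J   N  J 
   K   K  O 
   L   K  P 
   M   G  Q 
   N   Q  N 
   O   K  R 
   P   K  S 
   Q   S  Q 
   R   K  T 
 * S   T  S 
   T   T  T 
(> = start, * = accepting)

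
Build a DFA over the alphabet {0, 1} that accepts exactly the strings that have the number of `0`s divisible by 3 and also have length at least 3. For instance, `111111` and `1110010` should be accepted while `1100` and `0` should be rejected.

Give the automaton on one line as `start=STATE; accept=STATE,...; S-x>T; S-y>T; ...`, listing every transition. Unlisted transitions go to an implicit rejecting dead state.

Handle the two conditions separately and then intersect. The first has 3 states tracking the count of `0`s modulo 3; the second has 5 states tracking the input length, saturating at 4. A product state is a pair (one from each), accepting exactly when both do.
With 12 states:
          0    1  
>  S0     S1   S2 
   S1     S3   S4 
   S2     S4   S5 
   S3     S6   S7 
   S4     S7   S8 
   S5     S8   S6 
 * S6     S9  S10 
   S7    S10  S11 
   S8    S11   S9 
   S9    S11   S9 
 * S10    S9  S10 
   S11   S10  S11 
(> = start, * = accepting)

start=S0; accept=S6,S10; S0-0>S1; S0-1>S2; S1-0>S3; S1-1>S4; S2-0>S4; S2-1>S5; S3-0>S6; S3-1>S7; S4-0>S7; S4-1>S8; S5-0>S8; S5-1>S6; S6-0>S9; S6-1>S10; S7-0>S10; S7-1>S11; S8-0>S11; S8-1>S9; S9-0>S11; S9-1>S9; S10-0>S9; S10-1>S10; S11-0>S10; S11-1>S11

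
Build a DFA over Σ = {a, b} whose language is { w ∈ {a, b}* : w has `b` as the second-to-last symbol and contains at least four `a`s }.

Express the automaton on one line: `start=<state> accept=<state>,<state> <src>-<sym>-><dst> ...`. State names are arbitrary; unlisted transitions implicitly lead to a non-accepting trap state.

start=q0 accept=q7,q8 q0-a->q1 q0-b->q0 q1-a->q2 q1-b->q1 q2-a->q3 q2-b->q2 q3-a->q4 q3-b->q5 q4-a->q4 q4-b->q6 q5-a->q7 q5-b->q5 q6-a->q7 q6-b->q8 q7-a->q4 q7-b->q6 q8-a->q7 q8-b->q8

Run two small machines in parallel and take their product. One (7 states) tracks the last 2 symbols read; the other (6 states) tracks the count of `a`s, saturating at 5. Each combined state is a pair, one component from each; accept when both components accept. After merging equivalent states the machine shrinks.
9 states suffice.
        a   b  
>  q0   q1  q0 
   q1   q2  q1 
   q2   q3  q2 
   q3   q4  q5 
   q4   q4  q6 
   q5   q7  q5 
   q6   q7  q8 
 * q7   q4  q6 
 * q8   q7  q8 
(> = start, * = accepting)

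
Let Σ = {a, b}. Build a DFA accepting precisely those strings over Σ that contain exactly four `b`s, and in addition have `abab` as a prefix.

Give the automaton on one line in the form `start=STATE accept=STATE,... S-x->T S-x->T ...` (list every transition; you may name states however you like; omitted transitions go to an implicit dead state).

start=s0 accept=s7 s0-a->s1 s0-b->s2 s1-a->s2 s1-b->s3 s2-a->s2 s2-b->s2 s3-a->s4 s3-b->s2 s4-a->s2 s4-b->s5 s5-a->s5 s5-b->s6 s6-a->s6 s6-b->s7 s7-a->s7 s7-b->s2

Handle the two conditions separately and then intersect. One (6 states) tracks the count of `b`s, saturating at 5; the other (6 states) tracks whether the input so far still matches the prefix `abab`. Each combined state is a pair, one component from each; accept when both components accept. Minimizing collapses redundant product states.
8 states suffice.
        a   b  
>  s0   s1  s2 
   s1   s2  s3 
   s2   s2  s2 
   s3   s4  s2 
   s4   s2  s5 
   s5   s5  s6 
   s6   s6  s7 
 * s7   s7  s2 
(> = start, * = accepting)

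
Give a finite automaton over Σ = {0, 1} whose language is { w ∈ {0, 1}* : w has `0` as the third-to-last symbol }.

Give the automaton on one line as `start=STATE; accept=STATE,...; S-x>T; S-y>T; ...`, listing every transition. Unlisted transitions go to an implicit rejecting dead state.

start=s0; accept=s7,s8,s9,s10; s0-0>s1; s0-1>s2; s1-0>s3; s1-1>s4; s2-0>s5; s2-1>s6; s3-0>s7; s3-1>s8; s4-0>s9; s4-1>s10; s5-0>s11; s5-1>s12; s6-0>s13; s6-1>s14; s7-0>s7; s7-1>s8; s8-0>s9; s8-1>s10; s9-0>s11; s9-1>s12; s10-0>s13; s10-1>s14; s11-0>s7; s11-1>s8; s12-0>s9; s12-1>s10; s13-0>s11; s13-1>s12; s14-0>s13; s14-1>s14

A DFA must remember the last 3 symbols (since which symbol is third-to-last isn't known until the input ends). Use one state per possible window of the last ≤3 symbols; accept from those whose window starts with `0`.
With 15 states:
          0    1  
>  s0     s1   s2 
   s1     s3   s4 
   s2     s5   s6 
   s3     s7   s8 
   s4     s9  s10 
   s5    s11  s12 
   s6    s13  s14 
 * s7     s7   s8 
 * s8     s9  s10 
 * s9    s11  s12 
 * s10   s13  s14 
   s11    s7   s8 
   s12    s9  s10 
   s13   s11  s12 
   s14   s13  s14 
(> = start, * = accepting)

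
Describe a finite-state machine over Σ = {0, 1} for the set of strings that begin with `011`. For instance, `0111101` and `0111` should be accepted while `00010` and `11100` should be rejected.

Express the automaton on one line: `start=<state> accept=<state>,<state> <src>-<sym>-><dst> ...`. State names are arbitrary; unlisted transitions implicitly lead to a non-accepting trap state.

start=q0 accept=q3 q0-0->q1 q0-1->q4 q1-0->q4 q1-1->q2 q2-0->q4 q2-1->q3 q3-0->q3 q3-1->q3 q4-0->q4 q4-1->q4

Check the first 3 symbols one by one: q0 through q2 record how many have matched `011` so far; any wrong symbol goes to the dead state q4. After all 3 match we enter the accepting sink q3.
A 5-state machine:
        0   1  
>  q0   q1  q4 
   q1   q4  q2 
   q2   q4  q3 
 * q3   q3  q3 
   q4   q4  q4 
(> = start, * = accepting)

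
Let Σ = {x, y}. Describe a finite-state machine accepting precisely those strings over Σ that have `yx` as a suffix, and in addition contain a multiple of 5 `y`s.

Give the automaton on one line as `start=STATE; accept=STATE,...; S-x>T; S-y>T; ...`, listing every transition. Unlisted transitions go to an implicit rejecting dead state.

Run two small machines in parallel and take their product. The first has 3 states tracking how much of the suffix `yx` has currently been matched; the second has 5 states tracking the count of `y`s modulo 5. A product state is a pair (one from each), accepting exactly when both do. Equivalent product states are then merged.
        x   y  
>  s0   s0  s1 
   s1   s1  s2 
   s2   s2  s3 
   s3   s3  s4 
   s4   s4  s5 
   s5   s6  s1 
 * s6   s0  s1 
(> = start, * = accepting)

start=s0; accept=s6; s0-x>s0; s0-y>s1; s1-x>s1; s1-y>s2; s2-x>s2; s2-y>s3; s3-x>s3; s3-y>s4; s4-x>s4; s4-y>s5; s5-x>s6; s5-y>s1; s6-x>s0; s6-y>s1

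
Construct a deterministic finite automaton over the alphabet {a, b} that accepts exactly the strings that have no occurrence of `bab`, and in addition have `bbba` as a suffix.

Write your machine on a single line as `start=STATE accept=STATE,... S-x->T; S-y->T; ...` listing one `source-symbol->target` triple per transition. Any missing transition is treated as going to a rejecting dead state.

start=s0; accept=s6; s0-a->s0; s0-b->s1; s1-a->s2; s1-b->s3; s2-a->s0; s2-b->s4; s3-a->s2; s3-b->s5; s4-a->s4; s4-b->s4; s5-a->s6; s5-b->s5; s6-a->s0; s6-b->s4

Handle the two conditions separately and then intersect. The first has 4 states tracking partial matches of the forbidden pattern `bab`; the second has 5 states tracking how much of the suffix `bbba` has currently been matched. A product state is a pair (one from each), accepting exactly when both do. Equivalent product states are then merged.
With 7 states:
        a   b  
>  s0   s0  s1 
   s1   s2  s3 
   s2   s0  s4 
   s3   s2  s5 
   s4   s4  s4 
   s5   s6  s5 
 * s6   s0  s4 
(> = start, * = accepting)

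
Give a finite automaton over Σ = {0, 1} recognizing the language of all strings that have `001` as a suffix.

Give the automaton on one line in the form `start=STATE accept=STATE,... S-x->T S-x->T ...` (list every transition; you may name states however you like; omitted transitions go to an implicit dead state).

start=q0 accept=q3 q0-0->q1 q0-1->q0 q1-0->q2 q1-1->q0 q2-0->q2 q2-1->q3 q3-0->q1 q3-1->q0

Let each state record the length of the longest suffix of the input read so far that is also a prefix of `001`. q1 means the last symbol is `0`; q2 means the last 2 symbols are `00`; q3 means the last 3 symbols are `001`. Accept only at q3, where the string currently ends in `001`.
With 4 states:
        0   1  
>  q0   q1  q0 
   q1   q2  q0 
   q2   q2  q3 
 * q3   q1  q0 
(> = start, * = accepting)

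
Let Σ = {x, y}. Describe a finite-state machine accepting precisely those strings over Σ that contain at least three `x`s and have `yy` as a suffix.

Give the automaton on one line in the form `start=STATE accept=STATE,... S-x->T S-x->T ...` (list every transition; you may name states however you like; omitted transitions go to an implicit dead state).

start=q0 accept=q13,q14 q0-x->q1 q0-y->q2 q1-x->q3 q1-y->q4 q2-x->q1 q2-y->q5 q3-x->q6 q3-y->q7 q4-x->q3 q4-y->q8 q5-x->q1 q5-y->q5 q6-x->q9 q6-y->q10 q7-x->q6 q7-y->q11 q8-x->q3 q8-y->q8 q9-x->q9 q9-y->q12 q10-x->q9 q10-y->q13 q11-x->q6 q11-y->q11 q12-x->q9 q12-y->q14 q13-x->q9 q13-y->q13 q14-x->q9 q14-y->q14

Run two small machines in parallel and take their product. One (5 states) tracks the count of `x`s, saturating at 4; the other (3 states) tracks how much of the suffix `yy` has currently been matched. Each combined state is a pair, one component from each; accept when both components accept.
With 15 states:
          x    y  
>  q0     q1   q2 
   q1     q3   q4 
   q2     q1   q5 
   q3     q6   q7 
   q4     q3   q8 
   q5     q1   q5 
   q6     q9  q10 
   q7     q6  q11 
   q8     q3   q8 
   q9     q9  q12 
   q10    q9  q13 
   q11    q6  q11 
   q12    q9  q14 
 * q13    q9  q13 
 * q14    q9  q14 
(> = start, * = accepting)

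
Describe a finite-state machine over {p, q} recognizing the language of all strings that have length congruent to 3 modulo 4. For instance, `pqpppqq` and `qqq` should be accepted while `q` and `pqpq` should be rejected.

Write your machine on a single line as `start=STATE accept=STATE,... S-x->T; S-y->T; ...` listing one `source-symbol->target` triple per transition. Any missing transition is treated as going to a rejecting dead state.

start=A; accept=D; A-p->B; A-q->B; B-p->C; B-q->C; C-p->D; C-q->D; D-p->A; D-q->A

Only the length mod 4 matters, so use a 4-cycle: from any state, every input symbol moves to the next state, wrapping D back to A. Mark D accepting.
       p  q 
>  A   B  B 
   B   C  C 
   C   D  D 
 * D   A  A 
(> = start, * = accepting)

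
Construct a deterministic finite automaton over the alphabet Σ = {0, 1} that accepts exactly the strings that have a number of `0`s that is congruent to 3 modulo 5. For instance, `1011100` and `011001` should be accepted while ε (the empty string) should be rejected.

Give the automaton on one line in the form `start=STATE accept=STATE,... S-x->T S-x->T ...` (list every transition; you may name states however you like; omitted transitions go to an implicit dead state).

start=A accept=D A-0->B A-1->A B-0->C B-1->B C-0->D C-1->C D-0->E D-1->D E-0->A E-1->E

Keep the running count of `0`s modulo 5: each `0` advances along the cycle A → B → C → D → E → A while other symbols loop. Accept at D.
       0  1 
>  A   B  A 
   B   C  B 
   C   D  C 
 * D   E  D 
   E   A  E 
(> = start, * = accepting)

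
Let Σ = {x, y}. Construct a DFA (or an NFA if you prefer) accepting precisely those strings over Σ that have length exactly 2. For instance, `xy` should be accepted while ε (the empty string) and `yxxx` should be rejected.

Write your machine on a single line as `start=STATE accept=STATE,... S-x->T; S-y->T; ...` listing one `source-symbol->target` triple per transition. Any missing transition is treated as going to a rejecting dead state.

start=q0; accept=q2; q0-x->q1; q0-y->q1; q1-x->q2; q1-y->q2; q2-x->q3; q2-y->q3; q3-x->q3; q3-y->q3

Count input length up to 3: every symbol moves from q0 toward q3, which means 'more than 2' and absorbs. Accept from {q2}.
A 4-state machine:
        x   y  
>  q0   q1  q1 
   q1   q2  q2 
 * q2   q3  q3 
   q3   q3  q3 
(> = start, * = accepting)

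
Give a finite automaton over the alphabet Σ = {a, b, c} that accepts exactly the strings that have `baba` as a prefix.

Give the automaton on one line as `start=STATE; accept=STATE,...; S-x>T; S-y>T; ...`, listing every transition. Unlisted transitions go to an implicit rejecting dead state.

start=S0; accept=S4; S0-a>S5; S0-b>S1; S0-c>S5; S1-a>S2; S1-b>S5; S1-c>S5; S2-a>S5; S2-b>S3; S2-c>S5; S3-a>S4; S3-b>S5; S3-c>S5; S4-a>S4; S4-b>S4; S4-c>S4; S5-a>S5; S5-b>S5; S5-c>S5

Check the first 4 symbols one by one: S0 through S3 record how many have matched `baba` so far; any wrong symbol goes to the dead state S5. After all 4 match we enter the accepting sink S4.
        a   b   c  
>  S0   S5  S1  S5 
   S1   S2  S5  S5 
   S2   S5  S3  S5 
   S3   S4  S5  S5 
 * S4   S4  S4  S4 
   S5   S5  S5  S5 
(> = start, * = accepting)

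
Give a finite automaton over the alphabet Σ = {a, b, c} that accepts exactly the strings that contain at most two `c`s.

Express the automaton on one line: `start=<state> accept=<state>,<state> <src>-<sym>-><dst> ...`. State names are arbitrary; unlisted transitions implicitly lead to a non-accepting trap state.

start=s0 accept=s0,s1,s2 s0-a->s0 s0-b->s0 s0-c->s1 s1-a->s1 s1-b->s1 s1-c->s2 s2-a->s2 s2-b->s2 s2-c->s3 s3-a->s3 s3-b->s3 s3-c->s3

Count `c`s, saturating at 3: states s0 through s2 mean 0 through 2 `c`s seen; s3 means more than 2. Each `c` increments (capped at s3); other symbols loop. Accept from {s0, s1, s2}.
With 4 states:
        a   b   c  
>* s0   s0  s0  s1 
 * s1   s1  s1  s2 
 * s2   s2  s2  s3 
   s3   s3  s3  s3 
(> = start, * = accepting)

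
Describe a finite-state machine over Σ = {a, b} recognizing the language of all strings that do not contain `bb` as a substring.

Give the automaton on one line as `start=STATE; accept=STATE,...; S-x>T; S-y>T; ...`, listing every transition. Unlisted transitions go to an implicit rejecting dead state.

start=S0; accept=S0,S1; S0-a>S0; S0-b>S1; S1-a>S0; S1-b>S2; S2-a>S2; S2-b>S2

Track partial matches of the forbidden pattern `bb`. State S2 is a dead state reached once `bb` has occurred; every other state accepts. S0 means no part of `bb` is currently matched.
3 states suffice.
        a   b  
>* S0   S0  S1 
 * S1   S0  S2 
   S2   S2  S2 
(> = start, * = accepting)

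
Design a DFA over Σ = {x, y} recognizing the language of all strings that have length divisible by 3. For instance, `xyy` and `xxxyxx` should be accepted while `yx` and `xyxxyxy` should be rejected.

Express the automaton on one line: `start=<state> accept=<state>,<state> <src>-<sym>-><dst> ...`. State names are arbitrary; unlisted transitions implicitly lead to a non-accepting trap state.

Count input length modulo 3: every symbol advances one step around the cycle s0 → s1 → s2 → s0. Accept at s0.
3 states suffice.
        x   y  
>* s0   s1  s1 
   s1   s2  s2 
   s2   s0  s0 
(> = start, * = accepting)

start=s0 accept=s0 s0-x->s1 s0-y->s1 s1-x->s2 s1-y->s2 s2-x->s0 s2-y->s0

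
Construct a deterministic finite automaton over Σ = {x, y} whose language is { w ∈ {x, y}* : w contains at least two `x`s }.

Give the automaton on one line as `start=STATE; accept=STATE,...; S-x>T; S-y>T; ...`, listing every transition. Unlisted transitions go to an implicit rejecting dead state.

start=A; accept=C,D; A-x>B; A-y>A; B-x>C; B-y>B; C-x>D; C-y>C; D-x>D; D-y>D

Only the number of `x`s matters, and only up to 3. Make a chain A → B → C → D advanced by each `x` (with D absorbing); every other symbol self-loops. The accepting set is {C, D}.
A 4-state machine:
       x  y 
>  A   B  A 
   B   C  B 
 * C   D  C 
 * D   D  D 
(> = start, * = accepting)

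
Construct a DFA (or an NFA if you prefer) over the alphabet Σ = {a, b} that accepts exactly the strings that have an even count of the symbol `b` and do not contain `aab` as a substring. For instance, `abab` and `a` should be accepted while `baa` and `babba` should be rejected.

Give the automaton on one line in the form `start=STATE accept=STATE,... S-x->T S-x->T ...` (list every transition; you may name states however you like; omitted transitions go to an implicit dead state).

Build one automaton per condition and run them in lockstep. The first has 2 states tracking the count of `b`s modulo 2; the second has 4 states tracking partial matches of the forbidden pattern `aab`. A product state is a pair (one from each), accepting exactly when both do. Equivalent product states are then merged.
        a   b  
>* q0   q1  q2 
 * q1   q3  q2 
   q2   q4  q0 
 * q3   q3  q5 
   q4   q5  q0 
   q5   q5  q5 
(> = start, * = accepting)

start=q0 accept=q0,q1,q3 q0-a->q1 q0-b->q2 q1-a->q3 q1-b->q2 q2-a->q4 q2-b->q0 q3-a->q3 q3-b->q5 q4-a->q5 q4-b->q0 q5-a->q5 q5-b->q5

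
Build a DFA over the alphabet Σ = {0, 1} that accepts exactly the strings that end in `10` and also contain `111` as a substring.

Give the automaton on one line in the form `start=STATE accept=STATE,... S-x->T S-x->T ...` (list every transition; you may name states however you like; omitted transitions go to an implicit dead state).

start=s0 accept=s4 s0-0->s0 s0-1->s1 s1-0->s0 s1-1->s2 s2-0->s0 s2-1->s3 s3-0->s4 s3-1->s3 s4-0->s5 s4-1->s3 s5-0->s5 s5-1->s3

Build one automaton per condition and run them in lockstep. One (3 states) tracks how much of the suffix `10` has currently been matched; the other (4 states) tracks whether and how much of `111` has been seen. Each combined state is a pair, one component from each; accept when both components accept. After merging equivalent states the machine shrinks.
        0   1  
>  s0   s0  s1 
   s1   s0  s2 
   s2   s0  s3 
   s3   s4  s3 
 * s4   s5  s3 
   s5   s5  s3 
(> = start, * = accepting)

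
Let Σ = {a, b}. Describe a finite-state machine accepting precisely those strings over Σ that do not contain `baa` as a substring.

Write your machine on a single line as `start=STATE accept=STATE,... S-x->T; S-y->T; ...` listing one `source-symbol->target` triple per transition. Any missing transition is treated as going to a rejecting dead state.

Track partial matches of the forbidden pattern `baa`. State q3 is a dead state reached once `baa` has occurred; every other state accepts. q0 means no part of `baa` is currently matched.
4 states suffice.
        a   b  
>* q0   q0  q1 
 * q1   q2  q1 
 * q2   q3  q1 
   q3   q3  q3 
(> = start, * = accepting)

start=q0; accept=q0,q1,q2; q0-a->q0; q0-b->q1; q1-a->q2; q1-b->q1; q2-a->q3; q2-b->q1; q3-a->q3; q3-b->q3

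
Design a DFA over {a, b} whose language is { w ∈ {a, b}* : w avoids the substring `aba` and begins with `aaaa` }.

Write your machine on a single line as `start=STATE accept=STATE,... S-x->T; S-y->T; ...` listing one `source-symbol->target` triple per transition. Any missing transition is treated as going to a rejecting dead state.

Handle the two conditions separately and then intersect. One (4 states) tracks partial matches of the forbidden pattern `aba`; the other (6 states) tracks whether the input so far still matches the prefix `aaaa`. Each combined state is a pair, one component from each; accept when both components accept.
A 12-state machine:
          a    b  
>  q0     q1   q2 
   q1     q3   q4 
   q2     q5   q2 
   q3     q6   q4 
   q4     q7   q2 
   q5     q5   q4 
   q6     q8   q4 
   q7     q7   q7 
 * q8     q8   q9 
 * q9    q10  q11 
   q10   q10  q10 
 * q11    q8  q11 
(> = start, * = accepting)

start=q0; accept=q8,q9,q11; q0-a->q1; q0-b->q2; q1-a->q3; q1-b->q4; q2-a->q5; q2-b->q2; q3-a->q6; q3-b->q4; q4-a->q7; q4-b->q2; q5-a->q5; q5-b->q4; q6-a->q8; q6-b->q4; q7-a->q7; q7-b->q7; q8-a->q8; q8-b->q9; q9-a->q10; q9-b->q11; q10-a->q10; q10-b->q10; q11-a->q8; q11-b->q11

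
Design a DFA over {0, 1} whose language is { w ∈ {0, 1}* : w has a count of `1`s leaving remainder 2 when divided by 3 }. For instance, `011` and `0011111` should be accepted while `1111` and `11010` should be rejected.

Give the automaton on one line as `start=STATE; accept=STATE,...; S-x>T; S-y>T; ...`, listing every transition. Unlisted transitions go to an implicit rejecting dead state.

The only thing that matters is how many `1`s have appeared, reduced mod 3. Use one state per residue: A for 0, …, C for 2. Reading `1` moves to the next residue; anything else stays put. C is accepting.
       0  1 
>  A   A  B 
   B   B  C 
 * C   C  A 
(> = start, * = accepting)

start=A; accept=C; A-0>A; A-1>B; B-0>B; B-1>C; C-0>C; C-1>A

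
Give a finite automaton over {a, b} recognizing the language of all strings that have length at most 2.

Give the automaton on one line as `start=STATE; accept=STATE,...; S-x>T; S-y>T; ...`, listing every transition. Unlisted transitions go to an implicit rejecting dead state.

Count input length up to 3: every symbol moves from s0 toward s3, which means 'more than 2' and absorbs. Accept from {s0, s1, s2}.
        a   b  
>* s0   s1  s1 
 * s1   s2  s2 
 * s2   s3  s3 
   s3   s3  s3 
(> = start, * = accepting)

start=s0; accept=s0,s1,s2; s0-a>s1; s0-b>s1; s1-a>s2; s1-b>s2; s2-a>s3; s2-b>s3; s3-a>s3; s3-b>s3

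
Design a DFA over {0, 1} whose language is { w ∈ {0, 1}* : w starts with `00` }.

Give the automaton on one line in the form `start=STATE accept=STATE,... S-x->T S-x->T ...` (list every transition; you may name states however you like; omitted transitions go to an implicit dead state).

Walk along `00` while the input agrees: from A take `0` to B, and so on. Any deviation drops to the rejecting sink D. Once C is reached the prefix is confirmed and every continuation is accepted.
4 states suffice.
       0  1 
>  A   B  D 
   B   C  D 
 * C   C  C 
   D   D  D 
(> = start, * = accepting)

start=A accept=C A-0->B A-1->D B-0->C B-1->D C-0->C C-1->C D-0->D D-1->D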